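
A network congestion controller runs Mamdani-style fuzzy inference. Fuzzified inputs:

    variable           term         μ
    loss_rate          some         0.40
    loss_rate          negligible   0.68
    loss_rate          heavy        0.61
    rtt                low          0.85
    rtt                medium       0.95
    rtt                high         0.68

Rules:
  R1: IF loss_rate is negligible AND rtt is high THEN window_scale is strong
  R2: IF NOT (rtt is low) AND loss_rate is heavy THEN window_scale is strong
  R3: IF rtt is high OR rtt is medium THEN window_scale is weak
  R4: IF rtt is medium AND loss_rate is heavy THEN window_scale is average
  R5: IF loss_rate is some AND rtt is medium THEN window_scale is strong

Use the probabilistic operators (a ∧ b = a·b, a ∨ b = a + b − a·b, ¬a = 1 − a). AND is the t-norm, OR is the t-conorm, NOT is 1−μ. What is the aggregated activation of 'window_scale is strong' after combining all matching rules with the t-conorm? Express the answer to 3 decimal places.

0.697

R1: negligible=0.68, high=0.68; AND[a·b] → w = 0.4624
R2: ¬low=1−0.85=0.15, heavy=0.61; AND[a·b] → w = 0.0915
R3: high=0.68, medium=0.95; OR[a + b − a·b] → w = 0.9840
R4: medium=0.95, heavy=0.61; AND[a·b] → w = 0.5795
R5: some=0.40, medium=0.95; AND[a·b] → w = 0.3800
Rules with consequent 'strong': {R1, R2, R5} → strengths 0.4624, 0.0915, 0.3800
Aggregate via t-conorm [a + b − a·b]: 0.6972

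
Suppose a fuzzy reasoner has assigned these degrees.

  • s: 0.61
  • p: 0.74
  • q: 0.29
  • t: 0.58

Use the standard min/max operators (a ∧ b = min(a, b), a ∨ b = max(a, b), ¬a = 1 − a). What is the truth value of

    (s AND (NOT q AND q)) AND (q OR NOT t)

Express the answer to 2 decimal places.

NOT q = 1 − 0.29 = 0.71
NOT q AND q = min(a, b) on (0.71, 0.29) = 0.29
s AND (NOT q AND q) = min(a, b) on (0.61, 0.29) = 0.29
NOT t = 1 − 0.58 = 0.42
q OR NOT t = max(a, b) on (0.29, 0.42) = 0.42
(s AND (NOT q AND q)) AND (q OR NOT t) = min(a, b) on (0.29, 0.42) = 0.29

0.29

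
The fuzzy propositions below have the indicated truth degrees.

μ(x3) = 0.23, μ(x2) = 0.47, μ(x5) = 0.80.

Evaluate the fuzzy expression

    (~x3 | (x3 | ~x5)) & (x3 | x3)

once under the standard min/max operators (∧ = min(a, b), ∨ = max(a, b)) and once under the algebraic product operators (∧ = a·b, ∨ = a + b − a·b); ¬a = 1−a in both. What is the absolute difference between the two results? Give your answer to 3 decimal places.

0.119

Under standard min/max:
  ~x3 = 1 − 0.23 = 0.77
  ~x5 = 1 − 0.80 = 0.20
  x3 | ~x5 = max(a, b) on (0.23, 0.20) = 0.23
  ~x3 | (x3 | ~x5) = max(a, b) on (0.77, 0.23) = 0.77
  x3 | x3 = max(a, b) on (0.23, 0.23) = 0.23
  (~x3 | (x3 | ~x5)) & (x3 | x3) = min(a, b) on (0.77, 0.23) = 0.23
  → value = 0.2300
Under algebraic product:
  ~x3 = 1 − 0.2300 = 0.7700
  ~x5 = 1 − 0.8000 = 0.2000
  x3 | ~x5 = a + b − a·b on (0.2300, 0.2000) = 0.3840
  ~x3 | (x3 | ~x5) = a + b − a·b on (0.7700, 0.3840) = 0.8583
  x3 | x3 = a + b − a·b on (0.2300, 0.2300) = 0.4071
  (~x3 | (x3 | ~x5)) & (x3 | x3) = a·b on (0.8583, 0.4071) = 0.3494
  → value = 0.3494
|0.2300 − 0.3494| = 0.119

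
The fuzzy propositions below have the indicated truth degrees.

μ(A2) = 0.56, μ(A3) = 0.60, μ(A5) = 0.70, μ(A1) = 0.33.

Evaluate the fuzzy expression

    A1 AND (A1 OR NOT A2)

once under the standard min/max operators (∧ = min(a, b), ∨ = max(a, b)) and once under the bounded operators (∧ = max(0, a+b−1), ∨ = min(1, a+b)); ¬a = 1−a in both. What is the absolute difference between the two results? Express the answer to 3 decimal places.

Under standard min/max:
  NOT A2 = 1 − 0.56 = 0.44
  A1 OR NOT A2 = max(a, b) on (0.33, 0.44) = 0.44
  A1 AND (A1 OR NOT A2) = min(a, b) on (0.33, 0.44) = 0.33
  → value = 0.3300
Under bounded:
  NOT A2 = 1 − 0.56 = 0.44
  A1 OR NOT A2 = min(1, a+b) on (0.33, 0.44) = 0.77
  A1 AND (A1 OR NOT A2) = max(0, a+b−1) on (0.33, 0.77) = 0.10
  → value = 0.1000
|0.3300 − 0.1000| = 0.230

0.230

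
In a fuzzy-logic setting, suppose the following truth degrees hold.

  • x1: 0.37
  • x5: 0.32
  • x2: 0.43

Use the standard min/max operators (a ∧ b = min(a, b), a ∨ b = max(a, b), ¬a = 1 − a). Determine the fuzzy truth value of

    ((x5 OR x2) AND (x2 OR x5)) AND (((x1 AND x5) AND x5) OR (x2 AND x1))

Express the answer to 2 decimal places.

x5 OR x2 = max(a, b) on (0.32, 0.43) = 0.43
x2 OR x5 = max(a, b) on (0.43, 0.32) = 0.43
(x5 OR x2) AND (x2 OR x5) = min(a, b) on (0.43, 0.43) = 0.43
x1 AND x5 = min(a, b) on (0.37, 0.32) = 0.32
(x1 AND x5) AND x5 = min(a, b) on (0.32, 0.32) = 0.32
x2 AND x1 = min(a, b) on (0.43, 0.37) = 0.37
((x1 AND x5) AND x5) OR (x2 AND x1) = max(a, b) on (0.32, 0.37) = 0.37
((x5 OR x2) AND (x2 OR x5)) AND (((x1 AND x5) AND x5) OR (x2 AND x1)) = min(a, b) on (0.43, 0.37) = 0.37

0.37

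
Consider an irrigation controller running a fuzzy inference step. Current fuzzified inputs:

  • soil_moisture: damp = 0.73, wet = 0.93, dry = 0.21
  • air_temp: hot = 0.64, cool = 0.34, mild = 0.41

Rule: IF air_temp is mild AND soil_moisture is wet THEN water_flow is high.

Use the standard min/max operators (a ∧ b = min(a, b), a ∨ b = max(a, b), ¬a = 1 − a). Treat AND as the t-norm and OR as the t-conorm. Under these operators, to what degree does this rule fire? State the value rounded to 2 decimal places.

0.41

firing strength: mild=0.41, wet=0.93; AND[min(a, b)] → w = 0.41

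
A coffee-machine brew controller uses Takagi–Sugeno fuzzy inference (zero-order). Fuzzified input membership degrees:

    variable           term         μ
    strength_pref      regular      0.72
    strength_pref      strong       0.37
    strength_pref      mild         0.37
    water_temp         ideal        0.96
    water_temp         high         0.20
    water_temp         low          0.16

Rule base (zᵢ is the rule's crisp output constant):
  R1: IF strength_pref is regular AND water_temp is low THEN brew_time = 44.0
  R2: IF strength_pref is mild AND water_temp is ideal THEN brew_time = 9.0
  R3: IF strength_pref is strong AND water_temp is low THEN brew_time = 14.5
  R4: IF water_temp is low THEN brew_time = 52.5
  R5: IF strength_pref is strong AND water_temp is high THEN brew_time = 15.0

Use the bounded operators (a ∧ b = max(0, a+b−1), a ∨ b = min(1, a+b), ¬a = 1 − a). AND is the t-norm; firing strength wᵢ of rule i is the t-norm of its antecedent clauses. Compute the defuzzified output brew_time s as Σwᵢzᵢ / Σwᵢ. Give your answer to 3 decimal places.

23.204

R1 (z=44.0): regular=0.72, low=0.16; AND[max(0, a+b−1)] → w = 0.00
R2 (z=9.0): mild=0.37, ideal=0.96; AND[max(0, a+b−1)] → w = 0.33
R3 (z=14.5): strong=0.37, low=0.16; AND[max(0, a+b−1)] → w = 0.00
R4 (z=52.5): low=0.16 → w = 0.16
R5 (z=15.0): strong=0.37, high=0.20; AND[max(0, a+b−1)] → w = 0.00
Weighted average = (0.00·44.0 + 0.33·9.0 + 0.00·14.5 + 0.16·52.5 + 0.00·15.0) / (0.00 + 0.33 + 0.00 + 0.16 + 0.00)
  = 11.3700 / 0.4900 = 23.204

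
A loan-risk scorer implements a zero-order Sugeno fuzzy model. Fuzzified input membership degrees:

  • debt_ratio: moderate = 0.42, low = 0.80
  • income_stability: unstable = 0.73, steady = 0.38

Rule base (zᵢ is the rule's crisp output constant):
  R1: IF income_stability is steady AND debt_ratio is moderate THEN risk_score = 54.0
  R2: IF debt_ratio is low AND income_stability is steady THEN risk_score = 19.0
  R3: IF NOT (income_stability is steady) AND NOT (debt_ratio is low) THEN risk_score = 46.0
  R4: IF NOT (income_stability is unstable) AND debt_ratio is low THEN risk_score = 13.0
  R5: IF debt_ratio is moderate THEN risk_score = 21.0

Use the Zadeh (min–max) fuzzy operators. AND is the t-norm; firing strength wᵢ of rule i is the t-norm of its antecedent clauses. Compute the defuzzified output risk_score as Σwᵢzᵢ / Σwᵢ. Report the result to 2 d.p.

29.86

R1 (z=54.0): steady=0.38, moderate=0.42; AND[min(a, b)] → w = 0.38
R2 (z=19.0): low=0.80, steady=0.38; AND[min(a, b)] → w = 0.38
R3 (z=46.0): ¬steady=1−0.38=0.62, ¬low=1−0.80=0.20; AND[min(a, b)] → w = 0.20
R4 (z=13.0): ¬unstable=1−0.73=0.27, low=0.80; AND[min(a, b)] → w = 0.27
R5 (z=21.0): moderate=0.42 → w = 0.42
Weighted average = (0.38·54.0 + 0.38·19.0 + 0.20·46.0 + 0.27·13.0 + 0.42·21.0) / (0.38 + 0.38 + 0.20 + 0.27 + 0.42)
  = 49.2700 / 1.6500 = 29.86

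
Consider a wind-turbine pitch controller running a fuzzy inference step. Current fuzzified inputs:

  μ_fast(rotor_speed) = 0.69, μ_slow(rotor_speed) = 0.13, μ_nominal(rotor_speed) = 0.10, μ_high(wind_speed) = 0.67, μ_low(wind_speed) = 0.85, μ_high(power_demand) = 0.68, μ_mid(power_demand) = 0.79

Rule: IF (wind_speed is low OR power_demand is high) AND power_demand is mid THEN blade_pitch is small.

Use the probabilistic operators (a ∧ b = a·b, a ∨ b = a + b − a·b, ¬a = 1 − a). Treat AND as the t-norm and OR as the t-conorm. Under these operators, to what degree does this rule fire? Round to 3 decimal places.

firing strength: (low=0.85 OR high=0.68) = 0.9520; AND[a·b] with mid=0.79 → w = 0.7521

0.752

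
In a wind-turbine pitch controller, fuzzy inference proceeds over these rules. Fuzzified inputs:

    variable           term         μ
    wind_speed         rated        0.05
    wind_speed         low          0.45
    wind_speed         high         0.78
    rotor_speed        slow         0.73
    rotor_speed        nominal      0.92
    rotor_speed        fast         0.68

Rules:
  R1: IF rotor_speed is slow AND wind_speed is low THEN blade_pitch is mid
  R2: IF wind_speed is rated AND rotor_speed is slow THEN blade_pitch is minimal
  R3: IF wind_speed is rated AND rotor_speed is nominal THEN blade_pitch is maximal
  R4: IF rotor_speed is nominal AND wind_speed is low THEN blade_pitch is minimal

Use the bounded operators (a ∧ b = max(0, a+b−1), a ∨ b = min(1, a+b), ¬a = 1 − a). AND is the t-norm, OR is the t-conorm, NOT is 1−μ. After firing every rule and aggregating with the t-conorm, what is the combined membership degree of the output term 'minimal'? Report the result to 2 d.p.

0.37

R1: slow=0.73, low=0.45; AND[max(0, a+b−1)] → w = 0.18
R2: rated=0.05, slow=0.73; AND[max(0, a+b−1)] → w = 0.00
R3: rated=0.05, nominal=0.92; AND[max(0, a+b−1)] → w = 0.00
R4: nominal=0.92, low=0.45; AND[max(0, a+b−1)] → w = 0.37
Rules with consequent 'minimal': {R2, R4} → strengths 0.00, 0.37
Aggregate via t-conorm [min(1, a+b)]: 0.37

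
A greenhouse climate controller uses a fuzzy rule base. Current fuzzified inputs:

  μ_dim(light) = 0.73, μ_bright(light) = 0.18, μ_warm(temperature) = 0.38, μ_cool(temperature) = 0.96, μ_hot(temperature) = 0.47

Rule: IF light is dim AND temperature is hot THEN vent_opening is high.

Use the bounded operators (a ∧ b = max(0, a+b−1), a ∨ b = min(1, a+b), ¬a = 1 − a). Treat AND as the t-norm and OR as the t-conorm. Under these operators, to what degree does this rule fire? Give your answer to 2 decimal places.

0.20

firing strength: dim=0.73, hot=0.47; AND[max(0, a+b−1)] → w = 0.20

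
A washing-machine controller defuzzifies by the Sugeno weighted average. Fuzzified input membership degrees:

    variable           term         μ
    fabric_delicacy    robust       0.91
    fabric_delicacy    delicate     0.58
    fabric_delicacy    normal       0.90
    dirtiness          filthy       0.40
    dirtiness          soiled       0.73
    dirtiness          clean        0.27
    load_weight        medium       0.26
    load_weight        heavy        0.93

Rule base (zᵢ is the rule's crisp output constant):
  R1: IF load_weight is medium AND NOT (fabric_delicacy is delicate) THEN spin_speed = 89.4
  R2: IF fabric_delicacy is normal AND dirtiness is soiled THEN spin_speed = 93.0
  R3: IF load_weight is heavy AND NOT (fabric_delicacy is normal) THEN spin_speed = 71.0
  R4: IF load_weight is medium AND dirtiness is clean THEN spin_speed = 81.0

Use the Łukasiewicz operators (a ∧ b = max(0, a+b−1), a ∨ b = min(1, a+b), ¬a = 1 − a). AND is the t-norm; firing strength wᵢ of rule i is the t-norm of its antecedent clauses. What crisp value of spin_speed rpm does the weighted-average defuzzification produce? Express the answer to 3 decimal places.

92.000

R1 (z=89.4): medium=0.26, ¬delicate=1−0.58=0.42; AND[max(0, a+b−1)] → w = 0.00
R2 (z=93.0): normal=0.90, soiled=0.73; AND[max(0, a+b−1)] → w = 0.63
R3 (z=71.0): heavy=0.93, ¬normal=1−0.90=0.10; AND[max(0, a+b−1)] → w = 0.03
R4 (z=81.0): medium=0.26, clean=0.27; AND[max(0, a+b−1)] → w = 0.00
Weighted average = (0.00·89.4 + 0.63·93.0 + 0.03·71.0 + 0.00·81.0) / (0.00 + 0.63 + 0.03 + 0.00)
  = 60.7200 / 0.6600 = 92.000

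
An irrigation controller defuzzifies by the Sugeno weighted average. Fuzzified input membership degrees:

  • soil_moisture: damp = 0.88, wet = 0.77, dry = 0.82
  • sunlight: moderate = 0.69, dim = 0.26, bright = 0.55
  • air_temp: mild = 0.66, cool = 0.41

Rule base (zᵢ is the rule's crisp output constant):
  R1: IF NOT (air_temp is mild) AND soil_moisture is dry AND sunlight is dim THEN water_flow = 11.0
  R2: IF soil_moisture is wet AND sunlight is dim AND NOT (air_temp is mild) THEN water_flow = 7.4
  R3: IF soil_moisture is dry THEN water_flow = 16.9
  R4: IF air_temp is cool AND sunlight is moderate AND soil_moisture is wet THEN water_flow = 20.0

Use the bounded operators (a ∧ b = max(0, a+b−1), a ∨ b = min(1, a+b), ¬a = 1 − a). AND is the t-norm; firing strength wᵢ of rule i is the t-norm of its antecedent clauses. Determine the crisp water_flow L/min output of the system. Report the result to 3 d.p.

16.900

R1 (z=11.0): ¬mild=1−0.66=0.34, dry=0.82, dim=0.26; AND[max(0, a+b−1)] → w = 0.00
R2 (z=7.4): wet=0.77, dim=0.26, ¬mild=1−0.66=0.34; AND[max(0, a+b−1)] → w = 0.00
R3 (z=16.9): dry=0.82 → w = 0.82
R4 (z=20.0): cool=0.41, moderate=0.69, wet=0.77; AND[max(0, a+b−1)] → w = 0.00
Weighted average = (0.00·11.0 + 0.00·7.4 + 0.82·16.9 + 0.00·20.0) / (0.00 + 0.00 + 0.82 + 0.00)
  = 13.8580 / 0.8200 = 16.900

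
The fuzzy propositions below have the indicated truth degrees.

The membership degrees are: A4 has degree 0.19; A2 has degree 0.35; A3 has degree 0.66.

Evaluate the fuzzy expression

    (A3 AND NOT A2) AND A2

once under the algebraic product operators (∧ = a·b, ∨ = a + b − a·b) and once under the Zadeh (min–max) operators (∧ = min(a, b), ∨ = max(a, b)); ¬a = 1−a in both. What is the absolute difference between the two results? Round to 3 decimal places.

0.200

Under algebraic product:
  NOT A2 = 1 − 0.3500 = 0.6500
  A3 AND NOT A2 = a·b on (0.6600, 0.6500) = 0.4290
  (A3 AND NOT A2) AND A2 = a·b on (0.4290, 0.3500) = 0.1502
  → value = 0.1502
Under Zadeh (min–max):
  NOT A2 = 1 − 0.35 = 0.65
  A3 AND NOT A2 = min(a, b) on (0.66, 0.65) = 0.65
  (A3 AND NOT A2) AND A2 = min(a, b) on (0.65, 0.35) = 0.35
  → value = 0.3500
|0.1502 − 0.3500| = 0.200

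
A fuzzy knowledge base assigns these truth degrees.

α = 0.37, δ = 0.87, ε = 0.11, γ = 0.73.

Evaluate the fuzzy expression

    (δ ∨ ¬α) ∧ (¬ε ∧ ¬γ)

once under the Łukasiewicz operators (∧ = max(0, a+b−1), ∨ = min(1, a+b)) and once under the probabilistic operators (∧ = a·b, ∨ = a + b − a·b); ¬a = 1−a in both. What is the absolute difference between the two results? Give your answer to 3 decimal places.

0.069

Under Łukasiewicz:
  ¬α = 1 − 0.37 = 0.63
  δ ∨ ¬α = min(1, a+b) on (0.87, 0.63) = 1.00
  ¬ε = 1 − 0.11 = 0.89
  ¬γ = 1 − 0.73 = 0.27
  ¬ε ∧ ¬γ = max(0, a+b−1) on (0.89, 0.27) = 0.16
  (δ ∨ ¬α) ∧ (¬ε ∧ ¬γ) = max(0, a+b−1) on (1.00, 0.16) = 0.16
  → value = 0.1600
Under probabilistic:
  ¬α = 1 − 0.3700 = 0.6300
  δ ∨ ¬α = a + b − a·b on (0.8700, 0.6300) = 0.9519
  ¬ε = 1 − 0.1100 = 0.8900
  ¬γ = 1 − 0.7300 = 0.2700
  ¬ε ∧ ¬γ = a·b on (0.8900, 0.2700) = 0.2403
  (δ ∨ ¬α) ∧ (¬ε ∧ ¬γ) = a·b on (0.9519, 0.2403) = 0.2287
  → value = 0.2287
|0.1600 − 0.2287| = 0.069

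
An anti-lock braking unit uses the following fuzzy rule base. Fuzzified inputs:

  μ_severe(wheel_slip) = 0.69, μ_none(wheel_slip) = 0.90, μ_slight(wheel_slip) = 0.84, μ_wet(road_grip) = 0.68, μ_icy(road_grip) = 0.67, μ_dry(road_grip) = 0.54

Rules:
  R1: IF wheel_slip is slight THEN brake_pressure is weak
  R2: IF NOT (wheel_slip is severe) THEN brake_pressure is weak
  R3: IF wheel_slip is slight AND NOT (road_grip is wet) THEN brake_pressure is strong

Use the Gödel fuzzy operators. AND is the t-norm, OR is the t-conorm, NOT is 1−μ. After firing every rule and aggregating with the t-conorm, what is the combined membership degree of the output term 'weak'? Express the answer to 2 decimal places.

0.84

R1: slight=0.84 → w = 0.84
R2: ¬severe=1−0.69=0.31 → w = 0.31
R3: slight=0.84, ¬wet=1−0.68=0.32; AND[min(a, b)] → w = 0.32
Rules with consequent 'weak': {R1, R2} → strengths 0.84, 0.31
Aggregate via t-conorm [max(a, b)]: 0.84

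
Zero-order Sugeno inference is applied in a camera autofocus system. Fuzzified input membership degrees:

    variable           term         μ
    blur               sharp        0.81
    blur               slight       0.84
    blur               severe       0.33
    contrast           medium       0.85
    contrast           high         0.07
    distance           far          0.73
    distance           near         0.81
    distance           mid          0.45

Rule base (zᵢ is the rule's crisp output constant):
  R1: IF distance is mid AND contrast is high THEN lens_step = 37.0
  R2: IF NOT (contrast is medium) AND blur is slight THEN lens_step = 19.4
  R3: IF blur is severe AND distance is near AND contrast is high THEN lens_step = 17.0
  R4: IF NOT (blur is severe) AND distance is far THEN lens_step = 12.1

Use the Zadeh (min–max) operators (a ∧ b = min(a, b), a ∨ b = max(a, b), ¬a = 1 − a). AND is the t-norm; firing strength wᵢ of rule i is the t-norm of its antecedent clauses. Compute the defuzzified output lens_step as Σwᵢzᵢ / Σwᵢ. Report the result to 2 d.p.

15.41

R1 (z=37.0): mid=0.45, high=0.07; AND[min(a, b)] → w = 0.07
R2 (z=19.4): ¬medium=1−0.85=0.15, slight=0.84; AND[min(a, b)] → w = 0.15
R3 (z=17.0): severe=0.33, near=0.81, high=0.07; AND[min(a, b)] → w = 0.07
R4 (z=12.1): ¬severe=1−0.33=0.67, far=0.73; AND[min(a, b)] → w = 0.67
Weighted average = (0.07·37.0 + 0.15·19.4 + 0.07·17.0 + 0.67·12.1) / (0.07 + 0.15 + 0.07 + 0.67)
  = 14.7970 / 0.9600 = 15.41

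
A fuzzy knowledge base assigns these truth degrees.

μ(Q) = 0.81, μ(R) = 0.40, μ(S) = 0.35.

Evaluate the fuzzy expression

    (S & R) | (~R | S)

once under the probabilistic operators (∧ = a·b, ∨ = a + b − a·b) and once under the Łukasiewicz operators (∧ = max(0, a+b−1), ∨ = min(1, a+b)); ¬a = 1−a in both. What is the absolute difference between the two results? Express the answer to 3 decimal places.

Under probabilistic:
  S & R = a·b on (0.3500, 0.4000) = 0.1400
  ~R = 1 − 0.4000 = 0.6000
  ~R | S = a + b − a·b on (0.6000, 0.3500) = 0.7400
  (S & R) | (~R | S) = a + b − a·b on (0.1400, 0.7400) = 0.7764
  → value = 0.7764
Under Łukasiewicz:
  S & R = max(0, a+b−1) on (0.35, 0.40) = 0.00
  ~R = 1 − 0.40 = 0.60
  ~R | S = min(1, a+b) on (0.60, 0.35) = 0.95
  (S & R) | (~R | S) = min(1, a+b) on (0.00, 0.95) = 0.95
  → value = 0.9500
|0.7764 − 0.9500| = 0.174

0.174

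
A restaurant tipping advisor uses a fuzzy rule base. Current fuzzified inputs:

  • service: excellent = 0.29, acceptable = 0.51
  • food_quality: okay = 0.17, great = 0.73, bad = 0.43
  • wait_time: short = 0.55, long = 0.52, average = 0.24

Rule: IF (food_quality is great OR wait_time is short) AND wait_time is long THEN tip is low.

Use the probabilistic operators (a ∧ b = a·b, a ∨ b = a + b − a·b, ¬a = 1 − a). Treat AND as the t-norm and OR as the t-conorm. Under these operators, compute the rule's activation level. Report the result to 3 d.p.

firing strength: (great=0.73 OR short=0.55) = 0.8785; AND[a·b] with long=0.52 → w = 0.4568

0.457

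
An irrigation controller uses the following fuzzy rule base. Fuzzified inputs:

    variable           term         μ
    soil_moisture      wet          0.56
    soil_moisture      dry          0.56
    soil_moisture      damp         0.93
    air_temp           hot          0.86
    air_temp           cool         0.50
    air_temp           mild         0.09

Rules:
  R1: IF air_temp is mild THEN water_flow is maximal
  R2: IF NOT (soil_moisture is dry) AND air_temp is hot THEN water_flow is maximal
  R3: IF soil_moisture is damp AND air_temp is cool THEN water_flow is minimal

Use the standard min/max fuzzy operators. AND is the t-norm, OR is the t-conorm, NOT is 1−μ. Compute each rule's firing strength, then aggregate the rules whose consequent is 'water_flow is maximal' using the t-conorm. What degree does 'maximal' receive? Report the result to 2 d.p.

0.44

R1: mild=0.09 → w = 0.09
R2: ¬dry=1−0.56=0.44, hot=0.86; AND[min(a, b)] → w = 0.44
R3: damp=0.93, cool=0.50; AND[min(a, b)] → w = 0.50
Rules with consequent 'maximal': {R1, R2} → strengths 0.09, 0.44
Aggregate via t-conorm [max(a, b)]: 0.44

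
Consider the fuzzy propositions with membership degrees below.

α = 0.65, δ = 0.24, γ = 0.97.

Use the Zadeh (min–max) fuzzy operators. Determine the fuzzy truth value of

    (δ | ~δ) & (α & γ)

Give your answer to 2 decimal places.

~δ = 1 − 0.24 = 0.76
δ | ~δ = max(a, b) on (0.24, 0.76) = 0.76
α & γ = min(a, b) on (0.65, 0.97) = 0.65
(δ | ~δ) & (α & γ) = min(a, b) on (0.76, 0.65) = 0.65

0.65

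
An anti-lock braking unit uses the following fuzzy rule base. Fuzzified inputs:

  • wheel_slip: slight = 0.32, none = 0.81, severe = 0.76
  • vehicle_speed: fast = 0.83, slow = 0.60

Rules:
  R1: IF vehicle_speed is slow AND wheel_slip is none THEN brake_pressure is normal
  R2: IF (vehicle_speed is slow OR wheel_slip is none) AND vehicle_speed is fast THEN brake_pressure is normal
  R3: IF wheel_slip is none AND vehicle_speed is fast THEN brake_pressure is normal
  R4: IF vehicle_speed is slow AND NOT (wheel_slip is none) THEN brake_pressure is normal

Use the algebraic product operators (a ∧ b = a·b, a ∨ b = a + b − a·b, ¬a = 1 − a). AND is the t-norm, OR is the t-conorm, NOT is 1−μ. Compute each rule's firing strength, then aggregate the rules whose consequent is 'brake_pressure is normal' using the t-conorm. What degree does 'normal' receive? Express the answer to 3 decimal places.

R1: slow=0.60, none=0.81; AND[a·b] → w = 0.4860
R2: (slow=0.60 OR none=0.81) = 0.9240; AND[a·b] with fast=0.83 → w = 0.7669
R3: none=0.81, fast=0.83; AND[a·b] → w = 0.6723
R4: slow=0.60, ¬none=1−0.81=0.19; AND[a·b] → w = 0.1140
Rules with consequent 'normal': {R1, R2, R3, R4} → strengths 0.4860, 0.7669, 0.6723, 0.1140
Aggregate via t-conorm [a + b − a·b]: 0.9652

0.965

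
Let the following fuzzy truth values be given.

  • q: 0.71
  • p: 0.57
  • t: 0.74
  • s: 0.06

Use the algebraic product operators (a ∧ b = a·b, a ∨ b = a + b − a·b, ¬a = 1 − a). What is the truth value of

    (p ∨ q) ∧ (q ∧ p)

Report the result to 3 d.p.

0.354

p ∨ q = a + b − a·b on (0.5700, 0.7100) = 0.8753
q ∧ p = a·b on (0.7100, 0.5700) = 0.4047
(p ∨ q) ∧ (q ∧ p) = a·b on (0.8753, 0.4047) = 0.3542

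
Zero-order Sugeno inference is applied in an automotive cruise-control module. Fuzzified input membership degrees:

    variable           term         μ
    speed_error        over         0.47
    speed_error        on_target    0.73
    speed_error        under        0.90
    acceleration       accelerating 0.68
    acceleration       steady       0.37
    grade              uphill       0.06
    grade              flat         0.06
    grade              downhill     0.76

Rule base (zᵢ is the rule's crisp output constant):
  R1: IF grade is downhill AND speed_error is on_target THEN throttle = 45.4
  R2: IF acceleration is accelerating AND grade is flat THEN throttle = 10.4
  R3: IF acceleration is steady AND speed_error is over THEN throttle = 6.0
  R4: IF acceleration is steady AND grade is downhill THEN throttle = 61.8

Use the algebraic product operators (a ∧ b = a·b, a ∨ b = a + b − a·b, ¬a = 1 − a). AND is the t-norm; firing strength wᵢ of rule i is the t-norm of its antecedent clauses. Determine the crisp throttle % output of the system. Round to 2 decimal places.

41.91

R1 (z=45.4): downhill=0.76, on_target=0.73; AND[a·b] → w = 0.5548
R2 (z=10.4): accelerating=0.68, flat=0.06; AND[a·b] → w = 0.0408
R3 (z=6.0): steady=0.37, over=0.47; AND[a·b] → w = 0.1739
R4 (z=61.8): steady=0.37, downhill=0.76; AND[a·b] → w = 0.2812
Weighted average = (0.5548·45.4 + 0.0408·10.4 + 0.1739·6.0 + 0.2812·61.8) / (0.5548 + 0.0408 + 0.1739 + 0.2812)
  = 44.0338 / 1.0507 = 41.91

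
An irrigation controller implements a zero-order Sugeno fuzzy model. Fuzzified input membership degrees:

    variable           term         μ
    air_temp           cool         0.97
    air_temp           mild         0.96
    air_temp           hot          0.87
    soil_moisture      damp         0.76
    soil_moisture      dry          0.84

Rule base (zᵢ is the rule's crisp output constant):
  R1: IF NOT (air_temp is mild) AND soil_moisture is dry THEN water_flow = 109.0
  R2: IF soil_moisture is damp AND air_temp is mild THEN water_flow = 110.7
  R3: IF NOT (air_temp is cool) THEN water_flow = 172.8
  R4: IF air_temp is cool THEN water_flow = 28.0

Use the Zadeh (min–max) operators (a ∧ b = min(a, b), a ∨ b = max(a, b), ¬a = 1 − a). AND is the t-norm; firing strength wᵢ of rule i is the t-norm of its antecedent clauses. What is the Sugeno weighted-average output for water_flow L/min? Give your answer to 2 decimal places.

R1 (z=109.0): ¬mild=1−0.96=0.04, dry=0.84; AND[min(a, b)] → w = 0.04
R2 (z=110.7): damp=0.76, mild=0.96; AND[min(a, b)] → w = 0.76
R3 (z=172.8): ¬cool=1−0.97=0.03 → w = 0.03
R4 (z=28.0): cool=0.97 → w = 0.97
Weighted average = (0.04·109.0 + 0.76·110.7 + 0.03·172.8 + 0.97·28.0) / (0.04 + 0.76 + 0.03 + 0.97)
  = 120.8360 / 1.8000 = 67.13

67.13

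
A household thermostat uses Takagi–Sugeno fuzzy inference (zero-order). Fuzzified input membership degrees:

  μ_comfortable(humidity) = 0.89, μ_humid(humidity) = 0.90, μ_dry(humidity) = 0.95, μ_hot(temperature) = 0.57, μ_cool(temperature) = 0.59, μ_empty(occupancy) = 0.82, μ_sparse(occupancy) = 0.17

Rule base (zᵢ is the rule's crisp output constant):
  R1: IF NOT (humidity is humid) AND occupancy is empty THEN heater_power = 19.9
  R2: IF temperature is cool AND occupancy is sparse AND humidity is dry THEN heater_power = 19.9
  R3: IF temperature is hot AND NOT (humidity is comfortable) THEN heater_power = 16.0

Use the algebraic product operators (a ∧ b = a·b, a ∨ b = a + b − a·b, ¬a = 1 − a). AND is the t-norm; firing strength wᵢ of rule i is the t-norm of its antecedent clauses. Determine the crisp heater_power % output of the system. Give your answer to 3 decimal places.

R1 (z=19.9): ¬humid=1−0.90=0.10, empty=0.82; AND[a·b] → w = 0.0820
R2 (z=19.9): cool=0.59, sparse=0.17, dry=0.95; AND[a·b] → w = 0.0953
R3 (z=16.0): hot=0.57, ¬comfortable=1−0.89=0.11; AND[a·b] → w = 0.0627
Weighted average = (0.0820·19.9 + 0.0953·19.9 + 0.0627·16.0) / (0.0820 + 0.0953 + 0.0627)
  = 4.5312 / 0.2400 = 18.881

18.881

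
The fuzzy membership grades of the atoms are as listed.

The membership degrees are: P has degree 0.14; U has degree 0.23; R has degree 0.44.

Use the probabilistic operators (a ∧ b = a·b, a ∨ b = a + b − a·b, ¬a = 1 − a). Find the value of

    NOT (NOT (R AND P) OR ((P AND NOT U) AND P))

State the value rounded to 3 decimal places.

R AND P = a·b on (0.4400, 0.1400) = 0.0616
NOT (R AND P) = 1 − 0.0616 = 0.9384
NOT U = 1 − 0.2300 = 0.7700
P AND NOT U = a·b on (0.1400, 0.7700) = 0.1078
(P AND NOT U) AND P = a·b on (0.1078, 0.1400) = 0.0151
NOT (R AND P) OR ((P AND NOT U) AND P) = a + b − a·b on (0.9384, 0.0151) = 0.9393
NOT (NOT (R AND P) OR ((P AND NOT U) AND P)) = 1 − 0.9393 = 0.0607

0.061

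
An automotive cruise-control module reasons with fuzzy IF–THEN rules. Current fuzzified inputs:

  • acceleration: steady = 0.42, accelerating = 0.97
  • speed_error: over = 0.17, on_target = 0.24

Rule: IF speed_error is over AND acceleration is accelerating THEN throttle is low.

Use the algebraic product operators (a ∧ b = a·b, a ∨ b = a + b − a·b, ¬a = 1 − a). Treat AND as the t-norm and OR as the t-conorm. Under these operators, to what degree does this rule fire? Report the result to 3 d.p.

firing strength: over=0.17, accelerating=0.97; AND[a·b] → w = 0.1649

0.165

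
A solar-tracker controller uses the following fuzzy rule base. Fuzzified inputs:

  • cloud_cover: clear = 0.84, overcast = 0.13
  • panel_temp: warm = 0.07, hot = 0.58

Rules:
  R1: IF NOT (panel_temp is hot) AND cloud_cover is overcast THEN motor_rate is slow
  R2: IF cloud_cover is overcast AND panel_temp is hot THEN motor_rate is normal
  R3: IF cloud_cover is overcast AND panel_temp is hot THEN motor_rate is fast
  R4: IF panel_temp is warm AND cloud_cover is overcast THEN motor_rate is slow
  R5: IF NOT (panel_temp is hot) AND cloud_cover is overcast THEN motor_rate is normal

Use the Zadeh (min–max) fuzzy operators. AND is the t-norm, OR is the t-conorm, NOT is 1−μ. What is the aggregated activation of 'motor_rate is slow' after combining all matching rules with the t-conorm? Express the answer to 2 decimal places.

0.13

R1: ¬hot=1−0.58=0.42, overcast=0.13; AND[min(a, b)] → w = 0.13
R2: overcast=0.13, hot=0.58; AND[min(a, b)] → w = 0.13
R3: overcast=0.13, hot=0.58; AND[min(a, b)] → w = 0.13
R4: warm=0.07, overcast=0.13; AND[min(a, b)] → w = 0.07
R5: ¬hot=1−0.58=0.42, overcast=0.13; AND[min(a, b)] → w = 0.13
Rules with consequent 'slow': {R1, R4} → strengths 0.13, 0.07
Aggregate via t-conorm [max(a, b)]: 0.13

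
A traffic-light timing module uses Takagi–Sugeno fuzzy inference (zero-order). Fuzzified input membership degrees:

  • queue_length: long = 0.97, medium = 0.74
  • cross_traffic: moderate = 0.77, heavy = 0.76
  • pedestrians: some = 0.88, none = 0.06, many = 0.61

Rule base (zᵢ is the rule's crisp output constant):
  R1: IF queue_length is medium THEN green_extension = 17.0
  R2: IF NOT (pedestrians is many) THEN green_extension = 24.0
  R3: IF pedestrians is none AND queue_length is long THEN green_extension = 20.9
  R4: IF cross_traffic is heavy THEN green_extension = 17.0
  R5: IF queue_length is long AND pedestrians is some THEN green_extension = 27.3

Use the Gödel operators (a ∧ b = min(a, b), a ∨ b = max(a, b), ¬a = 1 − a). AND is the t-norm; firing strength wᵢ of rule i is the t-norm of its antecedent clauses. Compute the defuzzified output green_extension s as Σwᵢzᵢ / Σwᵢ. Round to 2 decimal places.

21.25

R1 (z=17.0): medium=0.74 → w = 0.74
R2 (z=24.0): ¬many=1−0.61=0.39 → w = 0.39
R3 (z=20.9): none=0.06, long=0.97; AND[min(a, b)] → w = 0.06
R4 (z=17.0): heavy=0.76 → w = 0.76
R5 (z=27.3): long=0.97, some=0.88; AND[min(a, b)] → w = 0.88
Weighted average = (0.74·17.0 + 0.39·24.0 + 0.06·20.9 + 0.76·17.0 + 0.88·27.3) / (0.74 + 0.39 + 0.06 + 0.76 + 0.88)
  = 60.1380 / 2.8300 = 21.25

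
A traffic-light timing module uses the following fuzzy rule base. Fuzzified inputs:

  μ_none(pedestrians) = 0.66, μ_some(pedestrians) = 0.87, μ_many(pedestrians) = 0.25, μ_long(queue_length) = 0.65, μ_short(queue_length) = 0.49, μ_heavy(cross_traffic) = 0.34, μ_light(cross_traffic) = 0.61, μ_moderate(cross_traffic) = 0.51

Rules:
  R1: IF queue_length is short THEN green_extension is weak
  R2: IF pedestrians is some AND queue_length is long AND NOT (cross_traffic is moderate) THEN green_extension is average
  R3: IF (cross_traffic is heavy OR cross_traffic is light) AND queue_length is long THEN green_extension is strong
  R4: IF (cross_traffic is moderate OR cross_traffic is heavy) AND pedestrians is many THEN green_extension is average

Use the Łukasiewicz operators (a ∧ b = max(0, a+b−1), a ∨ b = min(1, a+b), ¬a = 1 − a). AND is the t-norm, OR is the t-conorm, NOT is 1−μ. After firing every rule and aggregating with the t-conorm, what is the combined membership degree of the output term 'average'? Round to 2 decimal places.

0.11

R1: short=0.49 → w = 0.49
R2: some=0.87, long=0.65, ¬moderate=1−0.51=0.49; AND[max(0, a+b−1)] → w = 0.01
R3: (heavy=0.34 OR light=0.61) = 0.95; AND[max(0, a+b−1)] with long=0.65 → w = 0.60
R4: (moderate=0.51 OR heavy=0.34) = 0.85; AND[max(0, a+b−1)] with many=0.25 → w = 0.10
Rules with consequent 'average': {R2, R4} → strengths 0.01, 0.10
Aggregate via t-conorm [min(1, a+b)]: 0.11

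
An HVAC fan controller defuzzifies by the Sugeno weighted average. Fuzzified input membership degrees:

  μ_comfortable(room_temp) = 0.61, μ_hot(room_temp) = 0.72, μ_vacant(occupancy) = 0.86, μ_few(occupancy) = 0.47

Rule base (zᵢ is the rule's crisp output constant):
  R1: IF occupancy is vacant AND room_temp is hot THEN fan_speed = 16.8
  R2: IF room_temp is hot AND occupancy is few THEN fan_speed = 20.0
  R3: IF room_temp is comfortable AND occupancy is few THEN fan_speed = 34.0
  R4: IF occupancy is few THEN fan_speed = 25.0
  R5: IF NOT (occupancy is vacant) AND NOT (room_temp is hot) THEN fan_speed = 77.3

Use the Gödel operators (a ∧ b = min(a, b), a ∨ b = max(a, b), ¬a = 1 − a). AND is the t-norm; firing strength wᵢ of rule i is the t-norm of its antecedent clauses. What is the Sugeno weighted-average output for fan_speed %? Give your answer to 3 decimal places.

26.453

R1 (z=16.8): vacant=0.86, hot=0.72; AND[min(a, b)] → w = 0.72
R2 (z=20.0): hot=0.72, few=0.47; AND[min(a, b)] → w = 0.47
R3 (z=34.0): comfortable=0.61, few=0.47; AND[min(a, b)] → w = 0.47
R4 (z=25.0): few=0.47 → w = 0.47
R5 (z=77.3): ¬vacant=1−0.86=0.14, ¬hot=1−0.72=0.28; AND[min(a, b)] → w = 0.14
Weighted average = (0.72·16.8 + 0.47·20.0 + 0.47·34.0 + 0.47·25.0 + 0.14·77.3) / (0.72 + 0.47 + 0.47 + 0.47 + 0.14)
  = 60.0480 / 2.2700 = 26.453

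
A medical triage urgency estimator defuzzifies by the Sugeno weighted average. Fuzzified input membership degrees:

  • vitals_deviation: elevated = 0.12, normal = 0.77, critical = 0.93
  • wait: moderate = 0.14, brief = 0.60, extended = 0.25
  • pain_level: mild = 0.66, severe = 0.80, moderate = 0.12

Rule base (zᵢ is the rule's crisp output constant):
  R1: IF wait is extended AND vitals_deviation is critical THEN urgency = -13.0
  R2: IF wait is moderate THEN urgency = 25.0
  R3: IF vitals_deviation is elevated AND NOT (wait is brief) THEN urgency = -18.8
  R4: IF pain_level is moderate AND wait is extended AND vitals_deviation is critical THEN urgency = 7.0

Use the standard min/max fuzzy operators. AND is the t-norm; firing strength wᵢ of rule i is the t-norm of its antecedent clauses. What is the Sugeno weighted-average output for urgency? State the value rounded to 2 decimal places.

-1.85

R1 (z=-13.0): extended=0.25, critical=0.93; AND[min(a, b)] → w = 0.25
R2 (z=25.0): moderate=0.14 → w = 0.14
R3 (z=-18.8): elevated=0.12, ¬brief=1−0.60=0.40; AND[min(a, b)] → w = 0.12
R4 (z=7.0): moderate=0.12, extended=0.25, critical=0.93; AND[min(a, b)] → w = 0.12
Weighted average = (0.25·-13.0 + 0.14·25.0 + 0.12·-18.8 + 0.12·7.0) / (0.25 + 0.14 + 0.12 + 0.12)
  = -1.1660 / 0.6300 = -1.85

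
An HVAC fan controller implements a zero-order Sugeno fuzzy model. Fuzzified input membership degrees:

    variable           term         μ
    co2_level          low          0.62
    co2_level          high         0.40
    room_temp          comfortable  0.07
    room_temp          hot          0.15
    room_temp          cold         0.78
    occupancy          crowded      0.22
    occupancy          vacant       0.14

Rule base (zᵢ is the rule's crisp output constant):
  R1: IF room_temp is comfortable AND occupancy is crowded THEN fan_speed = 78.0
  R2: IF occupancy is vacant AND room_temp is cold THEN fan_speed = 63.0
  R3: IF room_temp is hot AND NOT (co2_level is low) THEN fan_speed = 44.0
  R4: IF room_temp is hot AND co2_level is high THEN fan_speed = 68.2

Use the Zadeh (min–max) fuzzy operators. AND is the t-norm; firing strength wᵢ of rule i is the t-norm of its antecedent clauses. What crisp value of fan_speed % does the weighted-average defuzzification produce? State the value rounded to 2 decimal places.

R1 (z=78.0): comfortable=0.07, crowded=0.22; AND[min(a, b)] → w = 0.07
R2 (z=63.0): vacant=0.14, cold=0.78; AND[min(a, b)] → w = 0.14
R3 (z=44.0): hot=0.15, ¬low=1−0.62=0.38; AND[min(a, b)] → w = 0.15
R4 (z=68.2): hot=0.15, high=0.40; AND[min(a, b)] → w = 0.15
Weighted average = (0.07·78.0 + 0.14·63.0 + 0.15·44.0 + 0.15·68.2) / (0.07 + 0.14 + 0.15 + 0.15)
  = 31.1100 / 0.5100 = 61.00

61.00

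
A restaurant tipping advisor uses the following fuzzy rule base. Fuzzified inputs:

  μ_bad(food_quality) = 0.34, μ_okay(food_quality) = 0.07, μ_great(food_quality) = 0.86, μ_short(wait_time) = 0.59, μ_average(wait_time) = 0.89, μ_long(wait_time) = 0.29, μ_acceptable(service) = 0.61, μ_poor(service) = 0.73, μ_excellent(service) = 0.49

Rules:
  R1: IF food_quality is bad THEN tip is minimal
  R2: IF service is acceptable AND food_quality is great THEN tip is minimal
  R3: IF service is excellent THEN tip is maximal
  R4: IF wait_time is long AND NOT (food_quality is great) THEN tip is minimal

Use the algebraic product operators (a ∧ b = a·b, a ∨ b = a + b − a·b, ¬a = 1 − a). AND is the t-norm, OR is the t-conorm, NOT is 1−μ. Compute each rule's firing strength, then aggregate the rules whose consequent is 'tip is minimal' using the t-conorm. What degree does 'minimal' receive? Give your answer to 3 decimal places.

0.699

R1: bad=0.34 → w = 0.3400
R2: acceptable=0.61, great=0.86; AND[a·b] → w = 0.5246
R3: excellent=0.49 → w = 0.4900
R4: long=0.29, ¬great=1−0.86=0.14; AND[a·b] → w = 0.0406
Rules with consequent 'minimal': {R1, R2, R4} → strengths 0.3400, 0.5246, 0.0406
Aggregate via t-conorm [a + b − a·b]: 0.6990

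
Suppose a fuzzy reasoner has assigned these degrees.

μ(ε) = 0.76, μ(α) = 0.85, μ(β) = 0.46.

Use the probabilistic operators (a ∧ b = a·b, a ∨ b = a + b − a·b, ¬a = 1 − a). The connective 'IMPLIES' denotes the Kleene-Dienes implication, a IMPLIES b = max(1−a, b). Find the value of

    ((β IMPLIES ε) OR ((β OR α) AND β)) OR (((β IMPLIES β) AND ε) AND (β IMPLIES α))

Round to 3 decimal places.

0.910

β IMPLIES ε  [Kleene-Dienes: max(1−a, b)] with a=0.4600, b=0.7600 → 0.7600
β OR α = a + b − a·b on (0.4600, 0.8500) = 0.9190
(β OR α) AND β = a·b on (0.9190, 0.4600) = 0.4227
(β IMPLIES ε) OR ((β OR α) AND β) = a + b − a·b on (0.7600, 0.4227) = 0.8615
β IMPLIES β  [Kleene-Dienes: max(1−a, b)] with a=0.4600, b=0.4600 → 0.5400
(β IMPLIES β) AND ε = a·b on (0.5400, 0.7600) = 0.4104
β IMPLIES α  [Kleene-Dienes: max(1−a, b)] with a=0.4600, b=0.8500 → 0.8500
((β IMPLIES β) AND ε) AND (β IMPLIES α) = a·b on (0.4104, 0.8500) = 0.3488
((β IMPLIES ε) OR ((β OR α) AND β)) OR (((β IMPLIES β) AND ε) AND (β IMPLIES α)) = a + b − a·b on (0.8615, 0.3488) = 0.9098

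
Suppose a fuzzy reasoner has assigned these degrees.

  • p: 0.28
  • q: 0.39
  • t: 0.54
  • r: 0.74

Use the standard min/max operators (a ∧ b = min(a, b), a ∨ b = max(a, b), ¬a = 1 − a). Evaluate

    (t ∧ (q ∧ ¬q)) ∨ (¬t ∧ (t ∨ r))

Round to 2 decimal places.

¬q = 1 − 0.39 = 0.61
q ∧ ¬q = min(a, b) on (0.39, 0.61) = 0.39
t ∧ (q ∧ ¬q) = min(a, b) on (0.54, 0.39) = 0.39
¬t = 1 − 0.54 = 0.46
t ∨ r = max(a, b) on (0.54, 0.74) = 0.74
¬t ∧ (t ∨ r) = min(a, b) on (0.46, 0.74) = 0.46
(t ∧ (q ∧ ¬q)) ∨ (¬t ∧ (t ∨ r)) = max(a, b) on (0.39, 0.46) = 0.46

0.46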